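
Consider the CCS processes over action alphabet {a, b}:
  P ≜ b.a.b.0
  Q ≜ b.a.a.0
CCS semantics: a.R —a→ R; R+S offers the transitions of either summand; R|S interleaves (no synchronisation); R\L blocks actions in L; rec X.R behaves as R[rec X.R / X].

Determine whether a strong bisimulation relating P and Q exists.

not bisimilar

LTS(P): 4 reachable states
  u0 = b.a.b.0 → --b--▸ u1
  u1 = a.b.0 → --a--▸ u2
  u2 = b.0 → --b--▸ u3
  u3 = 0 → (no moves)
LTS(Q): 4 reachable states
  v0 = b.a.a.0 → --b--▸ v1
  v1 = a.a.0 → --a--▸ v2
  v2 = a.0 → --a--▸ v3
  v3 = 0 → (no moves)
Coarsest stable partition (strong bisimilarity classes):
  B0 = {u0}
  B1 = {u1}
  B2 = {u2}
  B3 = {u3, v3}
  B4 = {v0}
  B5 = {v1}
  B6 = {v2}
u0 ∈ B0, v0 ∈ B4 → different blocks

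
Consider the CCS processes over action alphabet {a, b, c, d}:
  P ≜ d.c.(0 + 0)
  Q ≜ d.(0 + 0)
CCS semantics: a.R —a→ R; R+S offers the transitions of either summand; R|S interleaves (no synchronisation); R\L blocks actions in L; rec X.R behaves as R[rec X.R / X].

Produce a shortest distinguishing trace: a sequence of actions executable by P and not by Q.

P's transition system — 3 states:
  u0 = d.c.(0 + 0) has moves --d--▸ u1
  u1 = c.(0 + 0) has moves --c--▸ u2
  u2 = 0 + 0 has moves ·
Q's transition system — 2 states:
  v0 = d.(0 + 0) has moves --d--▸ v1
  v1 = 0 + 0 has moves ·
Executing dc from P (initial set {u0}):
  step 1 (d): {u1}
  step 2 (c): {u2}
  P completes σ.
Executing dc from Q (initial set {v0}):
  step 1 (d): {v1}
  step 2 (c): ∅  — Q cannot continue

dc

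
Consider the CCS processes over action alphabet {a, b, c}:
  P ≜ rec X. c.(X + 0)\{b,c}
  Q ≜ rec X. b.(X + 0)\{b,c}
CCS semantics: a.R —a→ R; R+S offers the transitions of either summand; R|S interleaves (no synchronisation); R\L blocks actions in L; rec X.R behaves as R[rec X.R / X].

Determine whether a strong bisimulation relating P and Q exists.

P ≁ Q

Reachable graph of P (2 states):
  s0 = rec X. c.(X + 0)\{b,c} :: -c-> s1
  s1 = ((rec X. c.(X + 0)\{b,c}) + 0)\{b,c} :: deadlocked
Reachable graph of Q (2 states):
  t0 = rec X. b.(X + 0)\{b,c} :: -b-> t1
  t1 = ((rec X. b.(X + 0)\{b,c}) + 0)\{b,c} :: deadlocked
Coarsest stable partition (strong bisimilarity classes):
  B0 = {s0}
  B1 = {s1, t1}
  B2 = {t0}
s0 ∈ B0, t0 ∈ B2 → different blocks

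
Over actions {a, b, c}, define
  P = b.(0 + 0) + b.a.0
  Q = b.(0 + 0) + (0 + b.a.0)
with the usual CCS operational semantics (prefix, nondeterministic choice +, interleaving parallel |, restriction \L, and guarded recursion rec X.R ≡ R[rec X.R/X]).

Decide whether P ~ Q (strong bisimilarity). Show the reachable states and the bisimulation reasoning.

bisimilar

Reachable graph of P (4 states):
  u0 = b.(0 + 0) + b.a.0 ⊢ -b-> u1, -b-> u2
  u1 = 0 + 0 ⊢ deadlocked
  u2 = a.0 ⊢ -a-> u3
  u3 = 0 ⊢ deadlocked
Reachable graph of Q (4 states):
  v0 = b.(0 + 0) + (0 + b.a.0) ⊢ -b-> v1, -b-> v2
  v1 = 0 + 0 ⊢ deadlocked
  v2 = a.0 ⊢ -a-> v3
  v3 = 0 ⊢ deadlocked
Partition-refinement fixed point:
  B0 = {u0, v0}
  B1 = {u2, v2}
  B2 = {u1, u3, v1, v3}
u0 ∈ B0, v0 ∈ B0 → same block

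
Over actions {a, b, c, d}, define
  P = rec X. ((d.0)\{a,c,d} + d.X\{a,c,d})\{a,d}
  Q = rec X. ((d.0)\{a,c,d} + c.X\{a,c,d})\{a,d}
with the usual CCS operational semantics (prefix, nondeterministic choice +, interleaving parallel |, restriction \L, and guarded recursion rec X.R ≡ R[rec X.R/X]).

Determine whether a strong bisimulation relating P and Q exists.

Reachable graph of P (1 states):
  u0 = rec X. ((d.0)\{a,c,d} + d.X\{a,c,d})\{a,d} has moves ∅
Reachable graph of Q (2 states):
  v0 = rec X. ((d.0)\{a,c,d} + c.X\{a,c,d})\{a,d} has moves --c--▸ v1
  v1 = (rec X. ((d.0)\{a,c,d} + c.X\{a,c,d})\{a,d})\{a,c,d}\{a,d} has moves ∅
Bisimilarity quotient blocks:
  B0 = {u0, v1}
  B1 = {v0}
u0 ∈ B0, v0 ∈ B1 → different blocks

not bisimilar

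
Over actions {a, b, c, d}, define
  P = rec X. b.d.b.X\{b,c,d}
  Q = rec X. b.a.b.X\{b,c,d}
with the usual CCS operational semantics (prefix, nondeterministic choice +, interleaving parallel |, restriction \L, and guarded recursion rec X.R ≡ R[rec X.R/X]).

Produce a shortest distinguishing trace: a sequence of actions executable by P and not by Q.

Reachable graph of P (4 states):
  s0 = rec X. b.d.b.X\{b,c,d} → ··b··> s1
  s1 = d.b.(rec X. b.d.b.X\{b,c,d})\{b,c,d} → ··d··> s2
  s2 = b.(rec X. b.d.b.X\{b,c,d})\{b,c,d} → ··b··> s3
  s3 = (rec X. b.d.b.X\{b,c,d})\{b,c,d} → (no moves)
Reachable graph of Q (4 states):
  t0 = rec X. b.a.b.X\{b,c,d} → ··b··> t1
  t1 = a.b.(rec X. b.a.b.X\{b,c,d})\{b,c,d} → ··a··> t2
  t2 = b.(rec X. b.a.b.X\{b,c,d})\{b,c,d} → ··b··> t3
  t3 = (rec X. b.a.b.X\{b,c,d})\{b,c,d} → (no moves)
Trace ⟨bd⟩ through P, begin at {s0}:
  step 1 (b): {s1}
  step 2 (d): {s2}
  P completes σ.
Trace ⟨bd⟩ through Q, begin at {t0}:
  step 1 (b): {t1}
  step 2 (d): ∅  — Q cannot continue

bd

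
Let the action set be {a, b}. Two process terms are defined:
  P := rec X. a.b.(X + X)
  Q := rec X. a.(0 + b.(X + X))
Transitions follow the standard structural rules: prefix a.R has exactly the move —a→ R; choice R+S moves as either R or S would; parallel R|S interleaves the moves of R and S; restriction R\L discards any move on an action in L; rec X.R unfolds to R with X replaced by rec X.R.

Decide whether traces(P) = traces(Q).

Reachable graph of P (3 states):
  s0 = rec X. a.b.(X + X) ⊢ --a--▸ s1
  s1 = b.((rec X. a.b.(X + X)) + (rec X. a.b.(X + X))) ⊢ --b--▸ s2
  s2 = (rec X. a.b.(X + X)) + (rec X. a.b.(X + X)) ⊢ --a--▸ s1
Reachable graph of Q (3 states):
  t0 = rec X. a.(0 + b.(X + X)) ⊢ --a--▸ t1
  t1 = 0 + b.((rec X. a.(0 + b.(X + X))) + (rec X. a.(0 + b.(X + X)))) ⊢ --b--▸ t2
  t2 = (rec X. a.(0 + b.(X + X))) + (rec X. a.(0 + b.(X + X))) ⊢ --a--▸ t1
Bisimilarity quotient blocks:
  B0 = {s0, s2, t0, t2}
  B1 = {s1, t1}
s0 ∈ B0, t0 ∈ B0 → same block
Bisimilar ⇒ trace-equivalent.

traces(P) = traces(Q)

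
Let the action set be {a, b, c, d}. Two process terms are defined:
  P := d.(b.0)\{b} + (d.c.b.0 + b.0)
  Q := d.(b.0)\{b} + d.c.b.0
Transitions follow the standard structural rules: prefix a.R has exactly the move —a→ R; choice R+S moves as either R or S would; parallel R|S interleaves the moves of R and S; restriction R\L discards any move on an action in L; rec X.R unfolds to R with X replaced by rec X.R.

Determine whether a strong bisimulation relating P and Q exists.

P's transition system — 5 states:
  u0 = d.(b.0)\{b} + (d.c.b.0 + b.0) ⊢ ··b··> u1, ··d··> u2, ··d··> u3
  u1 = 0 ⊢ ·
  u2 = (b.0)\{b} ⊢ ·
  u3 = c.b.0 ⊢ ··c··> u4
  u4 = b.0 ⊢ ··b··> u1
Q's transition system — 5 states:
  v0 = d.(b.0)\{b} + d.c.b.0 ⊢ ··d··> v1, ··d··> v2
  v1 = (b.0)\{b} ⊢ ·
  v2 = c.b.0 ⊢ ··c··> v3
  v3 = b.0 ⊢ ··b··> v4
  v4 = 0 ⊢ ·
Bisimilarity quotient blocks:
  B0 = {u0}
  B1 = {u1, u2, v1, v4}
  B2 = {u3, v2}
  B3 = {u4, v3}
  B4 = {v0}
u0 ∈ B0, v0 ∈ B4 → different blocks

not bisimilar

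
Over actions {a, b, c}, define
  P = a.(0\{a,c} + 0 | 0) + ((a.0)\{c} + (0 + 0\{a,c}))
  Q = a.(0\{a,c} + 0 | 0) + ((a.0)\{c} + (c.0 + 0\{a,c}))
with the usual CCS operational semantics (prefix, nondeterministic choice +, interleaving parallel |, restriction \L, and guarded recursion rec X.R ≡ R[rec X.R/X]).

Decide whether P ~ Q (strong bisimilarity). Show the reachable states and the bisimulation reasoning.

not bisimilar

Reachable graph of P (3 states):
  s0 = a.(0\{a,c} + 0 | 0) + ((a.0)\{c} + (0 + 0\{a,c})) | —a→ s1, —a→ s2
  s1 = 0\{a,c} + 0 | 0 | (no moves)
  s2 = 0\{c} | (no moves)
Reachable graph of Q (4 states):
  t0 = a.(0\{a,c} + 0 | 0) + ((a.0)\{c} + (c.0 + 0\{a,c})) | —a→ t1, —a→ t2, —c→ t3
  t1 = 0\{a,c} + 0 | 0 | (no moves)
  t2 = 0\{c} | (no moves)
  t3 = 0 | (no moves)
Bisimilarity quotient blocks:
  B0 = {s0}
  B1 = {s1, s2, t1, t2, t3}
  B2 = {t0}
s0 ∈ B0, t0 ∈ B2 → different blocks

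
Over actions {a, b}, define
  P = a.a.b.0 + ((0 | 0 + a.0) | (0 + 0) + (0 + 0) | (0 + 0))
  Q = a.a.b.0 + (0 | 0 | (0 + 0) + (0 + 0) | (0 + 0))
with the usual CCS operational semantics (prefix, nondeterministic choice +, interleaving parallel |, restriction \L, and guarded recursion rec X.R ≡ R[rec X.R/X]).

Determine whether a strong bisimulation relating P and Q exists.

LTS(P): 5 reachable states
  s0 = a.a.b.0 + ((0 | 0 + a.0) | (0 + 0) + (0 + 0) | (0 + 0)) | =a=> s1, =a=> s2
  s1 = 0 | (0 + 0) | ·
  s2 = a.b.0 | =a=> s3
  s3 = b.0 | =b=> s4
  s4 = 0 | ·
LTS(Q): 4 reachable states
  t0 = a.a.b.0 + (0 | 0 | (0 + 0) + (0 + 0) | (0 + 0)) | =a=> t1
  t1 = a.b.0 | =a=> t2
  t2 = b.0 | =b=> t3
  t3 = 0 | ·
Bisimilarity quotient blocks:
  B0 = {s0}
  B1 = {s2, t1}
  B2 = {s3, t2}
  B3 = {s1, s4, t3}
  B4 = {t0}
s0 ∈ B0, t0 ∈ B4 → different blocks

P ≁ Q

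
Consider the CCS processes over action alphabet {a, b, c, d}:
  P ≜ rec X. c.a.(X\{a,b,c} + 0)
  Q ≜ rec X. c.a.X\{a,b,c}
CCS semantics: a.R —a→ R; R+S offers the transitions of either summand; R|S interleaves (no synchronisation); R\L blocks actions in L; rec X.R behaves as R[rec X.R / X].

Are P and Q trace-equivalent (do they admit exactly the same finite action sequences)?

LTS(P): 3 reachable states
  p0 = rec X. c.a.(X\{a,b,c} + 0) ⊢ ··c··> p1
  p1 = a.((rec X. c.a.(X\{a,b,c} + 0))\{a,b,c} + 0) ⊢ ··a··> p2
  p2 = (rec X. c.a.(X\{a,b,c} + 0))\{a,b,c} + 0 ⊢ stopped
LTS(Q): 3 reachable states
  q0 = rec X. c.a.X\{a,b,c} ⊢ ··c··> q1
  q1 = a.(rec X. c.a.X\{a,b,c})\{a,b,c} ⊢ ··a··> q2
  q2 = (rec X. c.a.X\{a,b,c})\{a,b,c} ⊢ stopped
Partition-refinement fixed point:
  B0 = {p0, q0}
  B1 = {p1, q1}
  B2 = {p2, q2}
p0 ∈ B0, q0 ∈ B0 → same block
Bisimilar ⇒ trace-equivalent.

YES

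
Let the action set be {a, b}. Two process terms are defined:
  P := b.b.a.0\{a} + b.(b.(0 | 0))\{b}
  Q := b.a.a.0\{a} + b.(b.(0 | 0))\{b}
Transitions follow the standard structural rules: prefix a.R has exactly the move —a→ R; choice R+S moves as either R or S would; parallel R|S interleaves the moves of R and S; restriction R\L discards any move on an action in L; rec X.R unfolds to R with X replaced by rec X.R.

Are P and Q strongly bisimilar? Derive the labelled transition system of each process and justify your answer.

NO

LTS(P): 5 reachable states
  p0 = b.b.a.0\{a} + b.(b.(0 | 0))\{b} ⊢ ··b··> p1, ··b··> p2
  p1 = (b.(0 | 0))\{b} ⊢ stopped
  p2 = b.a.0\{a} ⊢ ··b··> p3
  p3 = a.0\{a} ⊢ ··a··> p4
  p4 = 0\{a} ⊢ stopped
LTS(Q): 5 reachable states
  q0 = b.a.a.0\{a} + b.(b.(0 | 0))\{b} ⊢ ··b··> q1, ··b··> q2
  q1 = (b.(0 | 0))\{b} ⊢ stopped
  q2 = a.a.0\{a} ⊢ ··a··> q3
  q3 = a.0\{a} ⊢ ··a··> q4
  q4 = 0\{a} ⊢ stopped
Bisimilarity quotient blocks:
  B0 = {p0}
  B1 = {p1, p4, q1, q4}
  B2 = {p2}
  B3 = {p3, q3}
  B4 = {q0}
  B5 = {q2}
p0 ∈ B0, q0 ∈ B4 → different blocks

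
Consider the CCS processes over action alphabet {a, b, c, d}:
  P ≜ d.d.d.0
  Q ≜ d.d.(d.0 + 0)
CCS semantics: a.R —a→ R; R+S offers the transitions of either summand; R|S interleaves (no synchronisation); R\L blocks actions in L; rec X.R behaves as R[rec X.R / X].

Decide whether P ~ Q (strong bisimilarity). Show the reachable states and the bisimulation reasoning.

P's transition system — 4 states:
  u0 = d.d.d.0 → —d→ u1
  u1 = d.d.0 → —d→ u2
  u2 = d.0 → —d→ u3
  u3 = 0 → stopped
Q's transition system — 4 states:
  v0 = d.d.(d.0 + 0) → —d→ v1
  v1 = d.(d.0 + 0) → —d→ v2
  v2 = d.0 + 0 → —d→ v3
  v3 = 0 → stopped
Bisimilarity quotient blocks:
  B0 = {u0, v0}
  B1 = {u1, v1}
  B2 = {u2, v2}
  B3 = {u3, v3}
u0 ∈ B0, v0 ∈ B0 → same block

P ~ Q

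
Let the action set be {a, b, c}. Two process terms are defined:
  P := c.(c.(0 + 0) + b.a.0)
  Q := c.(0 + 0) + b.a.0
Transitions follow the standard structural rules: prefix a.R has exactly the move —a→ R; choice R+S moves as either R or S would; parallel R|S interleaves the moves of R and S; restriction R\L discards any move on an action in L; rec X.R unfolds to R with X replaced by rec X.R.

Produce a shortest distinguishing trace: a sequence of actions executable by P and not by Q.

cb

Reachable graph of P (5 states):
  u0 = c.(c.(0 + 0) + b.a.0) ⊢ -c-> u1
  u1 = c.(0 + 0) + b.a.0 ⊢ -b-> u2, -c-> u3
  u2 = a.0 ⊢ -a-> u4
  u3 = 0 + 0 ⊢ ·
  u4 = 0 ⊢ ·
Reachable graph of Q (4 states):
  v0 = c.(0 + 0) + b.a.0 ⊢ -b-> v1, -c-> v2
  v1 = a.0 ⊢ -a-> v3
  v2 = 0 + 0 ⊢ ·
  v3 = 0 ⊢ ·
Trace ⟨cb⟩ through P, begin at {u0}:
  step 1 (c): {u1}
  step 2 (b): {u2}
  P completes σ.
Trace ⟨cb⟩ through Q, begin at {v0}:
  step 1 (c): {v2}
  step 2 (b): no successor for Q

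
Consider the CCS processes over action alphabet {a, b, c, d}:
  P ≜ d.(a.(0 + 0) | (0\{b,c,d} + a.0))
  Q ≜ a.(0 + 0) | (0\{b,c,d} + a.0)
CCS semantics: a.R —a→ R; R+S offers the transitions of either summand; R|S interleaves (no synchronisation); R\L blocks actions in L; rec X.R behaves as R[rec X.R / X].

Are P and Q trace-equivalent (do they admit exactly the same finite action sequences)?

LTS(P): 5 reachable states
  m0 = d.(a.(0 + 0) | (0\{b,c,d} + a.0)) → -d-> m1
  m1 = a.(0 + 0) | (0\{b,c,d} + a.0) → -a-> m2, -a-> m3
  m2 = (0 + 0) | (0\{b,c,d} + a.0) → -a-> m4
  m3 = a.(0 + 0) | 0 → -a-> m4
  m4 = (0 + 0) | 0 → (no moves)
LTS(Q): 4 reachable states
  n0 = a.(0 + 0) | (0\{b,c,d} + a.0) → -a-> n1, -a-> n2
  n1 = (0 + 0) | (0\{b,c,d} + a.0) → -a-> n3
  n2 = a.(0 + 0) | 0 → -a-> n3
  n3 = (0 + 0) | 0 → (no moves)
Run σ = ⟨d⟩ on P: start {m0}
  step 1 (d): {m1}
  ✓ P
Run σ = ⟨d⟩ on Q: start {n0}
  step 1 (d): no successor for Q

NO — witness ⟨d⟩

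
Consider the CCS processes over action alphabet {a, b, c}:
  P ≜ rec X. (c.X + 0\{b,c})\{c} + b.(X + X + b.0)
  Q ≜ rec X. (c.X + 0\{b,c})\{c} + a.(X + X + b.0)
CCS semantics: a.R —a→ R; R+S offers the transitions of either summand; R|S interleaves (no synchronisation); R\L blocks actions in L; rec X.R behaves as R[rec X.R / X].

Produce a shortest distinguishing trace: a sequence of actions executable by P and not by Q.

b

P's transition system — 3 states:
  p0 = rec X. (c.X + 0\{b,c})\{c} + b.(X + X + b.0) has moves —b→ p1
  p1 = (rec X. (c.X + 0\{b,c})\{c} + b.(X + X + b.0)) + (rec X. (c.X + 0\{b,c})\{c} + b.(X + X + b.0)) + b.0 has moves —b→ p1, —b→ p2
  p2 = 0 has moves ∅
Q's transition system — 3 states:
  q0 = rec X. (c.X + 0\{b,c})\{c} + a.(X + X + b.0) has moves —a→ q1
  q1 = (rec X. (c.X + 0\{b,c})\{c} + a.(X + X + b.0)) + (rec X. (c.X + 0\{b,c})\{c} + a.(X + X + b.0)) + b.0 has moves —a→ q1, —b→ q2
  q2 = 0 has moves ∅
Trace ⟨b⟩ through P, begin at {p0}:
  after b @ step 1: {p1}
  ✓ P
Trace ⟨b⟩ through Q, begin at {q0}:
  after b @ step 1: ∅  — Q cannot continue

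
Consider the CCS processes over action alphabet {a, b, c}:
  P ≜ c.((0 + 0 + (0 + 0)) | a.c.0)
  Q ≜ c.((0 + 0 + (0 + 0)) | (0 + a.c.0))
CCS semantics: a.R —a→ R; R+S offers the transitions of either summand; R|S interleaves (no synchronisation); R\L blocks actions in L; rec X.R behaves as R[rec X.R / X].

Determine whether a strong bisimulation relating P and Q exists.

P ~ Q

P's transition system — 4 states:
  s0 = c.((0 + 0 + (0 + 0)) | a.c.0) → ··c··> s1
  s1 = (0 + 0 + (0 + 0)) | a.c.0 → ··a··> s2
  s2 = (0 + 0 + (0 + 0)) | c.0 → ··c··> s3
  s3 = (0 + 0 + (0 + 0)) | 0 → ·
Q's transition system — 4 states:
  t0 = c.((0 + 0 + (0 + 0)) | (0 + a.c.0)) → ··c··> t1
  t1 = (0 + 0 + (0 + 0)) | (0 + a.c.0) → ··a··> t2
  t2 = (0 + 0 + (0 + 0)) | c.0 → ··c··> t3
  t3 = (0 + 0 + (0 + 0)) | 0 → ·
Coarsest stable partition (strong bisimilarity classes):
  B0 = {s0, t0}
  B1 = {s1, t1}
  B2 = {s2, t2}
  B3 = {s3, t3}
s0 ∈ B0, t0 ∈ B0 → same block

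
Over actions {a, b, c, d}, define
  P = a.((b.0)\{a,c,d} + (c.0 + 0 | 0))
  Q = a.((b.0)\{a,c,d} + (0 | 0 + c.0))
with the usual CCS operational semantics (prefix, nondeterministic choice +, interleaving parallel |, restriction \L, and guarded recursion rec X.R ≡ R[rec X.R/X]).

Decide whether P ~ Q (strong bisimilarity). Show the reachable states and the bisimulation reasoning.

Reachable graph of P (4 states):
  u0 = a.((b.0)\{a,c,d} + (c.0 + 0 | 0)) → --a--▸ u1
  u1 = (b.0)\{a,c,d} + (c.0 + 0 | 0) → --b--▸ u2, --c--▸ u3
  u2 = 0\{a,c,d} → ∅
  u3 = 0 → ∅
Reachable graph of Q (4 states):
  v0 = a.((b.0)\{a,c,d} + (0 | 0 + c.0)) → --a--▸ v1
  v1 = (b.0)\{a,c,d} + (0 | 0 + c.0) → --b--▸ v2, --c--▸ v3
  v2 = 0\{a,c,d} → ∅
  v3 = 0 → ∅
Partition-refinement fixed point:
  B0 = {u0, v0}
  B1 = {u1, v1}
  B2 = {u2, u3, v2, v3}
u0 ∈ B0, v0 ∈ B0 → same block

P ~ Q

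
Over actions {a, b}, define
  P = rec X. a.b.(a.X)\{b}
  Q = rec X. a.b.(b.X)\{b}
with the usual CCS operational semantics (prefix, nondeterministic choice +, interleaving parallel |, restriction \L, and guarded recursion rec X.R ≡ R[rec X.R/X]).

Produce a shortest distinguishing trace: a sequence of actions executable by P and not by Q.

Reachable graph of P (5 states):
  u0 = rec X. a.b.(a.X)\{b} | —a→ u1
  u1 = b.(a.(rec X. a.b.(a.X)\{b}))\{b} | —b→ u2
  u2 = (a.(rec X. a.b.(a.X)\{b}))\{b} | —a→ u3
  u3 = (rec X. a.b.(a.X)\{b})\{b} | —a→ u4
  u4 = (b.(a.(rec X. a.b.(a.X)\{b}))\{b})\{b} | (no moves)
Reachable graph of Q (3 states):
  v0 = rec X. a.b.(b.X)\{b} | —a→ v1
  v1 = b.(b.(rec X. a.b.(b.X)\{b}))\{b} | —b→ v2
  v2 = (b.(rec X. a.b.(b.X)\{b}))\{b} | (no moves)
Executing aba from P (initial set {u0}):
  step 1 (a): {u1}
  step 2 (b): {u2}
  step 3 (a): {u3}
  P completes σ.
Executing aba from Q (initial set {v0}):
  step 1 (a): {v1}
  step 2 (b): {v2}
  step 3 (a): no successor for Q

aba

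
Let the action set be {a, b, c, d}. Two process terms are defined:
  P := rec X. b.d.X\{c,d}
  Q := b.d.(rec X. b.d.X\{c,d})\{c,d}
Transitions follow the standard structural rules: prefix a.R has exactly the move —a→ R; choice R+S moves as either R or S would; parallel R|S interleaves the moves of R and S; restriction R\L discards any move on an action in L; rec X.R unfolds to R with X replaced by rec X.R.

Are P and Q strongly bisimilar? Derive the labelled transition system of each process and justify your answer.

P ~ Q

P's transition system — 4 states:
  p0 = rec X. b.d.X\{c,d} has moves ··b··> p1
  p1 = d.(rec X. b.d.X\{c,d})\{c,d} has moves ··d··> p2
  p2 = (rec X. b.d.X\{c,d})\{c,d} has moves ··b··> p3
  p3 = (d.(rec X. b.d.X\{c,d})\{c,d})\{c,d} has moves ·
Q's transition system — 4 states:
  q0 = b.d.(rec X. b.d.X\{c,d})\{c,d} has moves ··b··> q1
  q1 = d.(rec X. b.d.X\{c,d})\{c,d} has moves ··d··> q2
  q2 = (rec X. b.d.X\{c,d})\{c,d} has moves ··b··> q3
  q3 = (d.(rec X. b.d.X\{c,d})\{c,d})\{c,d} has moves ·
Partition-refinement fixed point:
  B0 = {p0, q0}
  B1 = {p1, q1}
  B2 = {p2, q2}
  B3 = {p3, q3}
p0 ∈ B0, q0 ∈ B0 → same block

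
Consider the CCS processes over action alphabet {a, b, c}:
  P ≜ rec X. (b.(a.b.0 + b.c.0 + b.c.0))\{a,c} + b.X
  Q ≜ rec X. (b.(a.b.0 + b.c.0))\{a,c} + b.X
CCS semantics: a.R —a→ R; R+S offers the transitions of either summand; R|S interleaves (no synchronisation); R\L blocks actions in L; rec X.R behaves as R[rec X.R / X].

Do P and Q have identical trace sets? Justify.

Reachable graph of P (3 states):
  u0 = rec X. (b.(a.b.0 + b.c.0 + b.c.0))\{a,c} + b.X :: -b-> u0, -b-> u1
  u1 = (a.b.0 + b.c.0 + b.c.0)\{a,c} :: -b-> u2
  u2 = (c.0)\{a,c} :: ∅
Reachable graph of Q (3 states):
  v0 = rec X. (b.(a.b.0 + b.c.0))\{a,c} + b.X :: -b-> v0, -b-> v1
  v1 = (a.b.0 + b.c.0)\{a,c} :: -b-> v2
  v2 = (c.0)\{a,c} :: ∅
Partition-refinement fixed point:
  B0 = {u0, v0}
  B1 = {u1, v1}
  B2 = {u2, v2}
u0 ∈ B0, v0 ∈ B0 → same block
Bisimilar ⇒ trace-equivalent.

trace-equivalent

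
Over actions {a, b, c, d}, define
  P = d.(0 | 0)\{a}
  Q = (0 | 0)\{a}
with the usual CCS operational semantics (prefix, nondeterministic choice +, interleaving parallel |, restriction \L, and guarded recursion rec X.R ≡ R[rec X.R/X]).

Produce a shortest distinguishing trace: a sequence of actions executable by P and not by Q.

d

P's transition system — 2 states:
  p0 = d.(0 | 0)\{a} | ··d··> p1
  p1 = (0 | 0)\{a} | deadlocked
Q's transition system — 1 states:
  q0 = (0 | 0)\{a} | deadlocked
Trace ⟨d⟩ through P, begin at {p0}:
  step 1 (d): {p1}
  — P admits the full trace.
Trace ⟨d⟩ through Q, begin at {q0}:
  step 1 (d): ∅  — Q cannot continue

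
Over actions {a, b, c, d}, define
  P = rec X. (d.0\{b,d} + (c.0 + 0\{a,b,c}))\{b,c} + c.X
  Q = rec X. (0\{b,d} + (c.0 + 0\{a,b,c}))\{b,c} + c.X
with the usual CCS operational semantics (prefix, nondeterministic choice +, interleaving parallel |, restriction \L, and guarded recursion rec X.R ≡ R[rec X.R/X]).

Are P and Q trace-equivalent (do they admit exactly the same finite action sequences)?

LTS(P): 2 reachable states
  u0 = rec X. (d.0\{b,d} + (c.0 + 0\{a,b,c}))\{b,c} + c.X → --c--▸ u0, --d--▸ u1
  u1 = 0\{b,d}\{b,c} → ∅
LTS(Q): 1 reachable states
  v0 = rec X. (0\{b,d} + (c.0 + 0\{a,b,c}))\{b,c} + c.X → --c--▸ v0
Executing d from P (initial set {u0}):
  after d @ step 1: {u1}
  ✓ P
Executing d from Q (initial set {v0}):
  after d @ step 1: ∅  — Q cannot continue

trace-distinct — witness ⟨d⟩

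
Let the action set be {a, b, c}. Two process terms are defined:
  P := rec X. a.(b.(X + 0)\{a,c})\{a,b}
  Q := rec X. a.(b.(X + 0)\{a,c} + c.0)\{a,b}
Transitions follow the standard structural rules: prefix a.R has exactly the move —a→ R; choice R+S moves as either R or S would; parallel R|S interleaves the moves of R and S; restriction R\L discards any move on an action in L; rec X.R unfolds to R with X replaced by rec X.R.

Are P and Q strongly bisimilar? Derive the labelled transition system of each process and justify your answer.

P ≁ Q

Reachable graph of P (2 states):
  p0 = rec X. a.(b.(X + 0)\{a,c})\{a,b} | --a--▸ p1
  p1 = (b.((rec X. a.(b.(X + 0)\{a,c})\{a,b}) + 0)\{a,c})\{a,b} | stopped
Reachable graph of Q (3 states):
  q0 = rec X. a.(b.(X + 0)\{a,c} + c.0)\{a,b} | --a--▸ q1
  q1 = (b.((rec X. a.(b.(X + 0)\{a,c} + c.0)\{a,b}) + 0)\{a,c} + c.0)\{a,b} | --c--▸ q2
  q2 = 0\{a,b} | stopped
Bisimilarity quotient blocks:
  B0 = {p0}
  B1 = {p1, q2}
  B2 = {q0}
  B3 = {q1}
p0 ∈ B0, q0 ∈ B2 → different blocks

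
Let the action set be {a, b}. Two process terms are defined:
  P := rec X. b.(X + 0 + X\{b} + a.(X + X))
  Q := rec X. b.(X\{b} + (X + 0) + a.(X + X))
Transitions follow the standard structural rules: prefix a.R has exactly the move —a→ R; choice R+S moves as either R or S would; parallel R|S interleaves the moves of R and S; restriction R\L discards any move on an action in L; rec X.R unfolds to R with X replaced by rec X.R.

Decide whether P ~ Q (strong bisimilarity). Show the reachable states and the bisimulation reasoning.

P ~ Q

LTS(P): 3 reachable states
  s0 = rec X. b.(X + 0 + X\{b} + a.(X + X)) has moves ··b··> s1
  s1 = (rec X. b.(X + 0 + X\{b} + a.(X + X))) + 0 + (rec X. b.(X + 0 + X\{b} + a.(X + X)))\{b} + a.((rec X. b.(X + 0 + X\{b} + a.(X + X))) + (rec X. b.(X + 0 + X\{b} + a.(X + X)))) has moves ··a··> s2, ··b··> s1
  s2 = (rec X. b.(X + 0 + X\{b} + a.(X + X))) + (rec X. b.(X + 0 + X\{b} + a.(X + X))) has moves ··b··> s1
LTS(Q): 3 reachable states
  t0 = rec X. b.(X\{b} + (X + 0) + a.(X + X)) has moves ··b··> t1
  t1 = (rec X. b.(X\{b} + (X + 0) + a.(X + X)))\{b} + ((rec X. b.(X\{b} + (X + 0) + a.(X + X))) + 0) + a.((rec X. b.(X\{b} + (X + 0) + a.(X + X))) + (rec X. b.(X\{b} + (X + 0) + a.(X + X)))) has moves ··a··> t2, ··b··> t1
  t2 = (rec X. b.(X\{b} + (X + 0) + a.(X + X))) + (rec X. b.(X\{b} + (X + 0) + a.(X + X))) has moves ··b··> t1
Partition-refinement fixed point:
  B0 = {s0, s2, t0, t2}
  B1 = {s1, t1}
s0 ∈ B0, t0 ∈ B0 → same block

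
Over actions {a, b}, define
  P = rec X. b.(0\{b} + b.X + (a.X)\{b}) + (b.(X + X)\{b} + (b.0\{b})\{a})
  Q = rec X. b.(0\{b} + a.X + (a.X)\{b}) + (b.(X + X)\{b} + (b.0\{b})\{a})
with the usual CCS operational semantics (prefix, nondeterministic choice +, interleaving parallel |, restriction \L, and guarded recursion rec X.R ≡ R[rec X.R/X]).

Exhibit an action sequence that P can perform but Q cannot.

Reachable graph of P (5 states):
  m0 = rec X. b.(0\{b} + b.X + (a.X)\{b}) + (b.(X + X)\{b} + (b.0\{b})\{a}) :: =b=> m1, =b=> m2, =b=> m3
  m1 = ((rec X. b.(0\{b} + b.X + (a.X)\{b}) + (b.(X + X)\{b} + (b.0\{b})\{a})) + (rec X. b.(0\{b} + b.X + (a.X)\{b}) + (b.(X + X)\{b} + (b.0\{b})\{a})))\{b} :: ·
  m2 = 0\{b} + b.(rec X. b.(0\{b} + b.X + (a.X)\{b}) + (b.(X + X)\{b} + (b.0\{b})\{a})) + (a.(rec X. b.(0\{b} + b.X + (a.X)\{b}) + (b.(X + X)\{b} + (b.0\{b})\{a})))\{b} :: =a=> m4, =b=> m0
  m3 = 0\{b}\{a} :: ·
  m4 = (rec X. b.(0\{b} + b.X + (a.X)\{b}) + (b.(X + X)\{b} + (b.0\{b})\{a}))\{b} :: ·
Reachable graph of Q (5 states):
  n0 = rec X. b.(0\{b} + a.X + (a.X)\{b}) + (b.(X + X)\{b} + (b.0\{b})\{a}) :: =b=> n1, =b=> n2, =b=> n3
  n1 = ((rec X. b.(0\{b} + a.X + (a.X)\{b}) + (b.(X + X)\{b} + (b.0\{b})\{a})) + (rec X. b.(0\{b} + a.X + (a.X)\{b}) + (b.(X + X)\{b} + (b.0\{b})\{a})))\{b} :: ·
  n2 = 0\{b} + a.(rec X. b.(0\{b} + a.X + (a.X)\{b}) + (b.(X + X)\{b} + (b.0\{b})\{a})) + (a.(rec X. b.(0\{b} + a.X + (a.X)\{b}) + (b.(X + X)\{b} + (b.0\{b})\{a})))\{b} :: =a=> n0, =a=> n4
  n3 = 0\{b}\{a} :: ·
  n4 = (rec X. b.(0\{b} + a.X + (a.X)\{b}) + (b.(X + X)\{b} + (b.0\{b})\{a}))\{b} :: ·
Run σ = ⟨bb⟩ on P: start {m0}
  [1] b ⇒ {m1, m2, m3}
  [2] b ⇒ {m0}
  P completes σ.
Run σ = ⟨bb⟩ on Q: start {n0}
  [1] b ⇒ {n1, n2, n3}
  [2] b ⇒ ∅  — Q cannot continue

bb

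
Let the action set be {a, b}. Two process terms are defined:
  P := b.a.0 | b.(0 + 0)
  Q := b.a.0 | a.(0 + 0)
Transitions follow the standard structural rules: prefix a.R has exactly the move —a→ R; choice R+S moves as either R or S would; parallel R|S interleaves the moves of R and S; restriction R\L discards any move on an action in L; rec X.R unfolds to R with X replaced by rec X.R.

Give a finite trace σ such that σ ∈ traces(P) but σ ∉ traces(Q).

P's transition system — 6 states:
  s0 = b.a.0 | b.(0 + 0) ⊢ —b→ s1, —b→ s2
  s1 = a.0 | b.(0 + 0) ⊢ —a→ s3, —b→ s4
  s2 = b.a.0 | (0 + 0) ⊢ —b→ s4
  s3 = 0 | b.(0 + 0) ⊢ —b→ s5
  s4 = a.0 | (0 + 0) ⊢ —a→ s5
  s5 = 0 | (0 + 0) ⊢ ·
Q's transition system — 6 states:
  t0 = b.a.0 | a.(0 + 0) ⊢ —a→ t1, —b→ t2
  t1 = b.a.0 | (0 + 0) ⊢ —b→ t3
  t2 = a.0 | a.(0 + 0) ⊢ —a→ t3, —a→ t4
  t3 = a.0 | (0 + 0) ⊢ —a→ t5
  t4 = 0 | a.(0 + 0) ⊢ —a→ t5
  t5 = 0 | (0 + 0) ⊢ ·
Trace ⟨bb⟩ through P, begin at {s0}:
  step 1 (b): {s1, s2}
  step 2 (b): {s4}
  P completes σ.
Trace ⟨bb⟩ through Q, begin at {t0}:
  step 1 (b): {t2}
  step 2 (b): ∅  — Q cannot continue

bb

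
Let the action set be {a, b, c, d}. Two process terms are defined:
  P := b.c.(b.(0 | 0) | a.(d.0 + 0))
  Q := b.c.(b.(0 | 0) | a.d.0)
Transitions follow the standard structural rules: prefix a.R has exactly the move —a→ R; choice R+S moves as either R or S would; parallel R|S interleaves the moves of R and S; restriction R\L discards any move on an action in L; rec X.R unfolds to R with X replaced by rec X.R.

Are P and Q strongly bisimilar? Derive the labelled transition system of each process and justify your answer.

LTS(P): 8 reachable states
  u0 = b.c.(b.(0 | 0) | a.(d.0 + 0)) → —b→ u1
  u1 = c.(b.(0 | 0) | a.(d.0 + 0)) → —c→ u2
  u2 = b.(0 | 0) | a.(d.0 + 0) → —a→ u3, —b→ u4
  u3 = b.(0 | 0) | (d.0 + 0) → —b→ u5, —d→ u6
  u4 = 0 | 0 | a.(d.0 + 0) → —a→ u5
  u5 = 0 | 0 | (d.0 + 0) → —d→ u7
  u6 = b.(0 | 0) | 0 → —b→ u7
  u7 = 0 | 0 | 0 → (no moves)
LTS(Q): 8 reachable states
  v0 = b.c.(b.(0 | 0) | a.d.0) → —b→ v1
  v1 = c.(b.(0 | 0) | a.d.0) → —c→ v2
  v2 = b.(0 | 0) | a.d.0 → —a→ v3, —b→ v4
  v3 = b.(0 | 0) | d.0 → —b→ v5, —d→ v6
  v4 = 0 | 0 | a.d.0 → —a→ v5
  v5 = 0 | 0 | d.0 → —d→ v7
  v6 = b.(0 | 0) | 0 → —b→ v7
  v7 = 0 | 0 | 0 → (no moves)
Bisimilarity quotient blocks:
  B0 = {u0, v0}
  B1 = {u1, v1}
  B2 = {u2, v2}
  B3 = {u3, v3}
  B4 = {u5, v5}
  B5 = {u7, v7}
  B6 = {u6, v6}
  B7 = {u4, v4}
u0 ∈ B0, v0 ∈ B0 → same block

bisimilar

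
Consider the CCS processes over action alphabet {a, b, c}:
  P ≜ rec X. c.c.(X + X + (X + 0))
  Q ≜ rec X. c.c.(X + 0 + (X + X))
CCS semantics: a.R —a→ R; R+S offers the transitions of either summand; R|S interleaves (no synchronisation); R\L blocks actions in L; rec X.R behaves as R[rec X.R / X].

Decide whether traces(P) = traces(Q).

traces(P) = traces(Q)

LTS(P): 3 reachable states
  u0 = rec X. c.c.(X + X + (X + 0)) :: ··c··> u1
  u1 = c.((rec X. c.c.(X + X + (X + 0))) + (rec X. c.c.(X + X + (X + 0))) + ((rec X. c.c.(X + X + (X + 0))) + 0)) :: ··c··> u2
  u2 = (rec X. c.c.(X + X + (X + 0))) + (rec X. c.c.(X + X + (X + 0))) + ((rec X. c.c.(X + X + (X + 0))) + 0) :: ··c··> u1
LTS(Q): 3 reachable states
  v0 = rec X. c.c.(X + 0 + (X + X)) :: ··c··> v1
  v1 = c.((rec X. c.c.(X + 0 + (X + X))) + 0 + ((rec X. c.c.(X + 0 + (X + X))) + (rec X. c.c.(X + 0 + (X + X))))) :: ··c··> v2
  v2 = (rec X. c.c.(X + 0 + (X + X))) + 0 + ((rec X. c.c.(X + 0 + (X + X))) + (rec X. c.c.(X + 0 + (X + X)))) :: ··c··> v1
Bisimilarity quotient blocks:
  B0 = {u0, u1, u2, v0, v1, v2}
u0 ∈ B0, v0 ∈ B0 → same block
Bisimilar ⇒ trace-equivalent.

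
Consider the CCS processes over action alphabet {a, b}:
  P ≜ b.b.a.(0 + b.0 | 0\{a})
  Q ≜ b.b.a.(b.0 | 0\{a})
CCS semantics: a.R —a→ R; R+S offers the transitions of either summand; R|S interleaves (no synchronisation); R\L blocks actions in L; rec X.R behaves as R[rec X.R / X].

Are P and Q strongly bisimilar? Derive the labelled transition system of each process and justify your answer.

P's transition system — 5 states:
  s0 = b.b.a.(0 + b.0 | 0\{a}) has moves -b-> s1
  s1 = b.a.(0 + b.0 | 0\{a}) has moves -b-> s2
  s2 = a.(0 + b.0 | 0\{a}) has moves -a-> s3
  s3 = 0 + b.0 | 0\{a} has moves -b-> s4
  s4 = 0 | 0\{a} has moves stopped
Q's transition system — 5 states:
  t0 = b.b.a.(b.0 | 0\{a}) has moves -b-> t1
  t1 = b.a.(b.0 | 0\{a}) has moves -b-> t2
  t2 = a.(b.0 | 0\{a}) has moves -a-> t3
  t3 = b.0 | 0\{a} has moves -b-> t4
  t4 = 0 | 0\{a} has moves stopped
Partition-refinement fixed point:
  B0 = {s0, t0}
  B1 = {s1, t1}
  B2 = {s2, t2}
  B3 = {s3, t3}
  B4 = {s4, t4}
s0 ∈ B0, t0 ∈ B0 → same block

P ~ Q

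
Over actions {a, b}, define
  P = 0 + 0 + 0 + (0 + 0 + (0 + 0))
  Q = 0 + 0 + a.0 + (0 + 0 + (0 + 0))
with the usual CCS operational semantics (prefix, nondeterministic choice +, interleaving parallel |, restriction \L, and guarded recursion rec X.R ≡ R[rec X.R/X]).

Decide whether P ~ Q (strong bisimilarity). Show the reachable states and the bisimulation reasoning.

Reachable graph of P (1 states):
  s0 = 0 + 0 + 0 + (0 + 0 + (0 + 0)) | ·
Reachable graph of Q (2 states):
  t0 = 0 + 0 + a.0 + (0 + 0 + (0 + 0)) | ··a··> t1
  t1 = 0 | ·
Partition-refinement fixed point:
  B0 = {s0, t1}
  B1 = {t0}
s0 ∈ B0, t0 ∈ B1 → different blocks

P ≁ Q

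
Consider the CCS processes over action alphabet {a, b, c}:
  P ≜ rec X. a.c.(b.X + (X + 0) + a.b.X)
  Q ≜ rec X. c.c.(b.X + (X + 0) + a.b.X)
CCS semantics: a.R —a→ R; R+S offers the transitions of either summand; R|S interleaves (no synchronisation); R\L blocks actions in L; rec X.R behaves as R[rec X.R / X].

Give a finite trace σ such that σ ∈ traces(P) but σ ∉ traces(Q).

a

LTS(P): 4 reachable states
  u0 = rec X. a.c.(b.X + (X + 0) + a.b.X) ⊢ -a-> u1
  u1 = c.(b.(rec X. a.c.(b.X + (X + 0) + a.b.X)) + ((rec X. a.c.(b.X + (X + 0) + a.b.X)) + 0) + a.b.(rec X. a.c.(b.X + (X + 0) + a.b.X))) ⊢ -c-> u2
  u2 = b.(rec X. a.c.(b.X + (X + 0) + a.b.X)) + ((rec X. a.c.(b.X + (X + 0) + a.b.X)) + 0) + a.b.(rec X. a.c.(b.X + (X + 0) + a.b.X)) ⊢ -a-> u1, -a-> u3, -b-> u0
  u3 = b.(rec X. a.c.(b.X + (X + 0) + a.b.X)) ⊢ -b-> u0
LTS(Q): 4 reachable states
  v0 = rec X. c.c.(b.X + (X + 0) + a.b.X) ⊢ -c-> v1
  v1 = c.(b.(rec X. c.c.(b.X + (X + 0) + a.b.X)) + ((rec X. c.c.(b.X + (X + 0) + a.b.X)) + 0) + a.b.(rec X. c.c.(b.X + (X + 0) + a.b.X))) ⊢ -c-> v2
  v2 = b.(rec X. c.c.(b.X + (X + 0) + a.b.X)) + ((rec X. c.c.(b.X + (X + 0) + a.b.X)) + 0) + a.b.(rec X. c.c.(b.X + (X + 0) + a.b.X)) ⊢ -a-> v3, -b-> v0, -c-> v1
  v3 = b.(rec X. c.c.(b.X + (X + 0) + a.b.X)) ⊢ -b-> v0
Executing a from P (initial set {u0}):
  [1] a ⇒ {u1}
  ✓ P
Executing a from Q (initial set {v0}):
  [1] a ⇒ no successor for Q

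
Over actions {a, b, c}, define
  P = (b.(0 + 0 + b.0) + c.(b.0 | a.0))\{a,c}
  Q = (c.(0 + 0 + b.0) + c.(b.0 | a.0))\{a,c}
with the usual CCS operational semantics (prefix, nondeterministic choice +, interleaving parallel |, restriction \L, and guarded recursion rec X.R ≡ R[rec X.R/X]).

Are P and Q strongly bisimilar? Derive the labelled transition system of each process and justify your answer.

NO

P's transition system — 3 states:
  s0 = (b.(0 + 0 + b.0) + c.(b.0 | a.0))\{a,c} ⊢ =b=> s1
  s1 = (0 + 0 + b.0)\{a,c} ⊢ =b=> s2
  s2 = 0\{a,c} ⊢ ·
Q's transition system — 1 states:
  t0 = (c.(0 + 0 + b.0) + c.(b.0 | a.0))\{a,c} ⊢ ·
Bisimilarity quotient blocks:
  B0 = {s0}
  B1 = {s1}
  B2 = {s2, t0}
s0 ∈ B0, t0 ∈ B2 → different blocks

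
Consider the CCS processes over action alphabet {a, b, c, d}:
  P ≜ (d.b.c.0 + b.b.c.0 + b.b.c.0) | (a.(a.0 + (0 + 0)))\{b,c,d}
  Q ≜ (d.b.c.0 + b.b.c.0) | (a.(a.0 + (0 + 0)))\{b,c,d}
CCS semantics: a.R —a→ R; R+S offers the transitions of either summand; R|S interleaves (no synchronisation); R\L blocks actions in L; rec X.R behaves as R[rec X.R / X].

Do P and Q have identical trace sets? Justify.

traces(P) = traces(Q)

LTS(P): 12 reachable states
  m0 = (d.b.c.0 + b.b.c.0 + b.b.c.0) | (a.(a.0 + (0 + 0)))\{b,c,d} :: ··a··> m1, ··b··> m2, ··d··> m2
  m1 = (d.b.c.0 + b.b.c.0 + b.b.c.0) | (a.0 + (0 + 0))\{b,c,d} :: ··a··> m3, ··b··> m4, ··d··> m4
  m2 = b.c.0 | (a.(a.0 + (0 + 0)))\{b,c,d} :: ··a··> m4, ··b··> m5
  m3 = (d.b.c.0 + b.b.c.0 + b.b.c.0) | 0\{b,c,d} :: ··b··> m6, ··d··> m6
  m4 = b.c.0 | (a.0 + (0 + 0))\{b,c,d} :: ··a··> m6, ··b··> m7
  m5 = c.0 | (a.(a.0 + (0 + 0)))\{b,c,d} :: ··a··> m7, ··c··> m8
  m6 = b.c.0 | 0\{b,c,d} :: ··b··> m9
  m7 = c.0 | (a.0 + (0 + 0))\{b,c,d} :: ··a··> m9, ··c··> m10
  m8 = 0 | (a.(a.0 + (0 + 0)))\{b,c,d} :: ··a··> m10
  m9 = c.0 | 0\{b,c,d} :: ··c··> m11
  m10 = 0 | (a.0 + (0 + 0))\{b,c,d} :: ··a··> m11
  m11 = 0 | 0\{b,c,d} :: ·
LTS(Q): 12 reachable states
  n0 = (d.b.c.0 + b.b.c.0) | (a.(a.0 + (0 + 0)))\{b,c,d} :: ··a··> n1, ··b··> n2, ··d··> n2
  n1 = (d.b.c.0 + b.b.c.0) | (a.0 + (0 + 0))\{b,c,d} :: ··a··> n3, ··b··> n4, ··d··> n4
  n2 = b.c.0 | (a.(a.0 + (0 + 0)))\{b,c,d} :: ··a··> n4, ··b··> n5
  n3 = (d.b.c.0 + b.b.c.0) | 0\{b,c,d} :: ··b··> n6, ··d··> n6
  n4 = b.c.0 | (a.0 + (0 + 0))\{b,c,d} :: ··a··> n6, ··b··> n7
  n5 = c.0 | (a.(a.0 + (0 + 0)))\{b,c,d} :: ··a··> n7, ··c··> n8
  n6 = b.c.0 | 0\{b,c,d} :: ··b··> n9
  n7 = c.0 | (a.0 + (0 + 0))\{b,c,d} :: ··a··> n9, ··c··> n10
  n8 = 0 | (a.(a.0 + (0 + 0)))\{b,c,d} :: ··a··> n10
  n9 = c.0 | 0\{b,c,d} :: ··c··> n11
  n10 = 0 | (a.0 + (0 + 0))\{b,c,d} :: ··a··> n11
  n11 = 0 | 0\{b,c,d} :: ·
Bisimilarity quotient blocks:
  B0 = {m0, n0}
  B1 = {m1, n1}
  B2 = {m3, n3}
  B3 = {m6, n6}
  B4 = {m9, n9}
  B5 = {m11, n11}
  B6 = {m4, n4}
  B7 = {m7, n7}
  B8 = {m10, n10}
  B9 = {m2, n2}
  B10 = {m5, n5}
  B11 = {m8, n8}
m0 ∈ B0, n0 ∈ B0 → same block
Bisimilar ⇒ trace-equivalent.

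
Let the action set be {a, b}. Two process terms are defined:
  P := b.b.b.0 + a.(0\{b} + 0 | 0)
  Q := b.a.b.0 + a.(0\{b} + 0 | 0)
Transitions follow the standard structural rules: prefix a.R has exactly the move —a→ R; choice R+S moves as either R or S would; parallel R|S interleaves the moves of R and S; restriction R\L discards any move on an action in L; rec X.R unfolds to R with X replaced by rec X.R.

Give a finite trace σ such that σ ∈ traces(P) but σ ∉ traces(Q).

Reachable graph of P (5 states):
  m0 = b.b.b.0 + a.(0\{b} + 0 | 0) | --a--▸ m1, --b--▸ m2
  m1 = 0\{b} + 0 | 0 | stopped
  m2 = b.b.0 | --b--▸ m3
  m3 = b.0 | --b--▸ m4
  m4 = 0 | stopped
Reachable graph of Q (5 states):
  n0 = b.a.b.0 + a.(0\{b} + 0 | 0) | --a--▸ n1, --b--▸ n2
  n1 = 0\{b} + 0 | 0 | stopped
  n2 = a.b.0 | --a--▸ n3
  n3 = b.0 | --b--▸ n4
  n4 = 0 | stopped
Executing bb from P (initial set {m0}):
  step 1 (b): {m2}
  step 2 (b): {m3}
  P completes σ.
Executing bb from Q (initial set {n0}):
  step 1 (b): {n2}
  step 2 (b): ∅  — Q cannot continue

bb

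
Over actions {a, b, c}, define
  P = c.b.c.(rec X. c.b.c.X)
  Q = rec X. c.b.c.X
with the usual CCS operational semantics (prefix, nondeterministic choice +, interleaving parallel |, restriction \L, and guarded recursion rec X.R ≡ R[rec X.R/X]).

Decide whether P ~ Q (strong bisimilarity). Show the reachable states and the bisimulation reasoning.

LTS(P): 4 reachable states
  m0 = c.b.c.(rec X. c.b.c.X) ⊢ =c=> m1
  m1 = b.c.(rec X. c.b.c.X) ⊢ =b=> m2
  m2 = c.(rec X. c.b.c.X) ⊢ =c=> m3
  m3 = rec X. c.b.c.X ⊢ =c=> m1
LTS(Q): 3 reachable states
  n0 = rec X. c.b.c.X ⊢ =c=> n1
  n1 = b.c.(rec X. c.b.c.X) ⊢ =b=> n2
  n2 = c.(rec X. c.b.c.X) ⊢ =c=> n0
Bisimilarity quotient blocks:
  B0 = {m0, m3, n0}
  B1 = {m1, n1}
  B2 = {m2, n2}
m0 ∈ B0, n0 ∈ B0 → same block

bisimilar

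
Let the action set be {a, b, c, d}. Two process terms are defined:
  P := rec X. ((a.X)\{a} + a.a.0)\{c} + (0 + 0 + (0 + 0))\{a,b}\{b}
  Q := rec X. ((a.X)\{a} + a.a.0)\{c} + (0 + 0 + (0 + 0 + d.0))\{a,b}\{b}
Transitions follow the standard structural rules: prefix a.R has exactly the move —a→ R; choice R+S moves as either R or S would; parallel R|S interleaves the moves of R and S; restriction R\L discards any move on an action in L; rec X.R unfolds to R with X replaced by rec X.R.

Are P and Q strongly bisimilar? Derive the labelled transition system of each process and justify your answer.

P's transition system — 3 states:
  s0 = rec X. ((a.X)\{a} + a.a.0)\{c} + (0 + 0 + (0 + 0))\{a,b}\{b} | —a→ s1
  s1 = (a.0)\{c} | —a→ s2
  s2 = 0\{c} | ·
Q's transition system — 4 states:
  t0 = rec X. ((a.X)\{a} + a.a.0)\{c} + (0 + 0 + (0 + 0 + d.0))\{a,b}\{b} | —a→ t1, —d→ t2
  t1 = (a.0)\{c} | —a→ t3
  t2 = 0\{a,b}\{b} | ·
  t3 = 0\{c} | ·
Coarsest stable partition (strong bisimilarity classes):
  B0 = {s0}
  B1 = {s1, t1}
  B2 = {s2, t2, t3}
  B3 = {t0}
s0 ∈ B0, t0 ∈ B3 → different blocks

P ≁ Q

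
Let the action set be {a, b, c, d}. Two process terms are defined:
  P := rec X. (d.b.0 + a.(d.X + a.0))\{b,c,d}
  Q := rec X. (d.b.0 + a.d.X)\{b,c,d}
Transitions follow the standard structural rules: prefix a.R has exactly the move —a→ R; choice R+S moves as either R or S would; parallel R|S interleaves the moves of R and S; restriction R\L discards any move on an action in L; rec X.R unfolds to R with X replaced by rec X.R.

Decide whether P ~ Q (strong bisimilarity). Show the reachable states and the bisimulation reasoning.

P's transition system — 3 states:
  u0 = rec X. (d.b.0 + a.(d.X + a.0))\{b,c,d} | -a-> u1
  u1 = (d.(rec X. (d.b.0 + a.(d.X + a.0))\{b,c,d}) + a.0)\{b,c,d} | -a-> u2
  u2 = 0\{b,c,d} | ∅
Q's transition system — 2 states:
  v0 = rec X. (d.b.0 + a.d.X)\{b,c,d} | -a-> v1
  v1 = (d.(rec X. (d.b.0 + a.d.X)\{b,c,d}))\{b,c,d} | ∅
Coarsest stable partition (strong bisimilarity classes):
  B0 = {u0}
  B1 = {u1, v0}
  B2 = {u2, v1}
u0 ∈ B0, v0 ∈ B1 → different blocks

not bisimilar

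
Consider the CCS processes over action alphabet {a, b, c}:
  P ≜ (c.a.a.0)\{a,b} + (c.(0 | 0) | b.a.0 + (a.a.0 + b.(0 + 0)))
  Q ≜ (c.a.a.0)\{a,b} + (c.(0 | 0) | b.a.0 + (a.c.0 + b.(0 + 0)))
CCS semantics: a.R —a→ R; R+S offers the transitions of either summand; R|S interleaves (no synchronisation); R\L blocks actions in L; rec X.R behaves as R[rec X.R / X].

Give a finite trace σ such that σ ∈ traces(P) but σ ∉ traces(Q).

aa

P's transition system — 10 states:
  m0 = (c.a.a.0)\{a,b} + (c.(0 | 0) | b.a.0 + (a.a.0 + b.(0 + 0))) has moves =a=> m1, =b=> m2, =b=> m3, =c=> m4, =c=> m5
  m1 = a.0 has moves =a=> m6
  m2 = 0 + 0 has moves (no moves)
  m3 = c.(0 | 0) | a.0 has moves =a=> m7, =c=> m8
  m4 = (a.a.0)\{a,b} has moves (no moves)
  m5 = 0 | 0 | b.a.0 has moves =b=> m8
  m6 = 0 has moves (no moves)
  m7 = c.(0 | 0) | 0 has moves =c=> m9
  m8 = 0 | 0 | a.0 has moves =a=> m9
  m9 = 0 | 0 | 0 has moves (no moves)
Q's transition system — 10 states:
  n0 = (c.a.a.0)\{a,b} + (c.(0 | 0) | b.a.0 + (a.c.0 + b.(0 + 0))) has moves =a=> n1, =b=> n2, =b=> n3, =c=> n4, =c=> n5
  n1 = c.0 has moves =c=> n6
  n2 = 0 + 0 has moves (no moves)
  n3 = c.(0 | 0) | a.0 has moves =a=> n7, =c=> n8
  n4 = (a.a.0)\{a,b} has moves (no moves)
  n5 = 0 | 0 | b.a.0 has moves =b=> n8
  n6 = 0 has moves (no moves)
  n7 = c.(0 | 0) | 0 has moves =c=> n9
  n8 = 0 | 0 | a.0 has moves =a=> n9
  n9 = 0 | 0 | 0 has moves (no moves)
Executing aa from P (initial set {m0}):
  [1] a ⇒ {m1}
  [2] a ⇒ {m6}
  ✓ P
Executing aa from Q (initial set {n0}):
  [1] a ⇒ {n1}
  [2] a ⇒ ∅  — Q cannot continue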